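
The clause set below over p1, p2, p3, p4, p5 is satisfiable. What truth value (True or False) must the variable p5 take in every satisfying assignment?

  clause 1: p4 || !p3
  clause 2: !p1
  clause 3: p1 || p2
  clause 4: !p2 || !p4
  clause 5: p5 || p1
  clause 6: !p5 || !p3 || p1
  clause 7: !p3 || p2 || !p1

True

Suppose p5 = false.
The clause (!p1) is unit, so p1 = false.
But (p1) is also a unit clause — contradiction.
So every satisfying assignment has p5 = True.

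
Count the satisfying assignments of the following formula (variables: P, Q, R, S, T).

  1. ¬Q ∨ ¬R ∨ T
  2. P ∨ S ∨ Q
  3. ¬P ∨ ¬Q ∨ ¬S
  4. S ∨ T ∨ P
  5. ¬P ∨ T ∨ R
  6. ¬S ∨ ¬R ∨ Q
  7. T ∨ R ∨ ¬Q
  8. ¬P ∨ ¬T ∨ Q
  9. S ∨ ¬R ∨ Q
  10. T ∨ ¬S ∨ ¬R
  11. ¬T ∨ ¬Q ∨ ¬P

6

There are 2^5 = 32 truth assignments over (P, Q, R, S, T).
Split on R. With R = True, the clauses containing R are satisfied and ¬R drops from the rest; 2 of the 2^4 = 16 assignments to the other variables satisfy what remains.
With R = False, by the same count on the reduced clause set, 4 assignments work.
(One model: P=F, Q=F, R=F, S=T, T=F.)
Total: 2 + 4 = 6.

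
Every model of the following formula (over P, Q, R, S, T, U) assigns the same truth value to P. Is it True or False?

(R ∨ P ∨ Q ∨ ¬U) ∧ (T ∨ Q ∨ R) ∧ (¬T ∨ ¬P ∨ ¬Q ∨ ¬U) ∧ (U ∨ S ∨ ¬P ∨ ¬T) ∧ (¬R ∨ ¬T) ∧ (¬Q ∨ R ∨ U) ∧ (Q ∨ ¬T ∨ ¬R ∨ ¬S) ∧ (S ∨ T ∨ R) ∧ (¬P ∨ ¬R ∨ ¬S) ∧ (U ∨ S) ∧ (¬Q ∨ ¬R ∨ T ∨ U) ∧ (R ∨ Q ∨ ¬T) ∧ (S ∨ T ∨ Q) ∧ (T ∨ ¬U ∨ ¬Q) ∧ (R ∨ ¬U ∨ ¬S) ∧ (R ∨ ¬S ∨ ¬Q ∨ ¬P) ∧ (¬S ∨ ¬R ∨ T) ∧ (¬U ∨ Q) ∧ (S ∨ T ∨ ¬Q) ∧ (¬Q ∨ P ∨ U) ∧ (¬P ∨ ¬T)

False

Suppose P = True.
From the singleton clause (¬T), T = False.
Branch on Q: set Q = True.
From the singleton clause (¬U), U = False.
From the singleton clause (R), R = True.
But (¬R) is also a unit clause — contradiction.
Backtrack on Q: now try Q = False.
From the singleton clause (R), R = True.
From the singleton clause (¬S), S = False.
But (S) is also a unit clause — contradiction.
Neither Q = True nor Q = False works.
So every satisfying assignment has P = False.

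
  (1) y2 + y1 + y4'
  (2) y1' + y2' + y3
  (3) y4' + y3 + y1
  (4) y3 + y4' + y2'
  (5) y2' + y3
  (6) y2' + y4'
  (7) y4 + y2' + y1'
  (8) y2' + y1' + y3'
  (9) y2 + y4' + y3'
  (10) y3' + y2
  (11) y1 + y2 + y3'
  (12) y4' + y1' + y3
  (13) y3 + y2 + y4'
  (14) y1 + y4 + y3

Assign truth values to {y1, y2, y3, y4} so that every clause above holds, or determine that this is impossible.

Try y2 = 1.
The clause (y3) is unit, so y3 = 1.
The clause (y4') is unit, so y4 = 0.
The clause (y1') is unit, so y1 = 0.
This assignment satisfies each clause.

y1 ↦ 0, y2 ↦ 1, y3 ↦ 1, y4 ↦ 0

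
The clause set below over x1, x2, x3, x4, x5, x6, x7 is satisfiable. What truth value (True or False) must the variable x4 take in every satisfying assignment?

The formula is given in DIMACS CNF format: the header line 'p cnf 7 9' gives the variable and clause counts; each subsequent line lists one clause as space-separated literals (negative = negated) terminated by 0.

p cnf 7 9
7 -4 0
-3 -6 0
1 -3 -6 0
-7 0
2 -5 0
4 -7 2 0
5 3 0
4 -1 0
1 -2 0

False

Suppose x4 = True.
(x7) alone gives x7 = True.
But (¬x7) is also a unit clause — contradiction.
So every satisfying assignment has x4 = False.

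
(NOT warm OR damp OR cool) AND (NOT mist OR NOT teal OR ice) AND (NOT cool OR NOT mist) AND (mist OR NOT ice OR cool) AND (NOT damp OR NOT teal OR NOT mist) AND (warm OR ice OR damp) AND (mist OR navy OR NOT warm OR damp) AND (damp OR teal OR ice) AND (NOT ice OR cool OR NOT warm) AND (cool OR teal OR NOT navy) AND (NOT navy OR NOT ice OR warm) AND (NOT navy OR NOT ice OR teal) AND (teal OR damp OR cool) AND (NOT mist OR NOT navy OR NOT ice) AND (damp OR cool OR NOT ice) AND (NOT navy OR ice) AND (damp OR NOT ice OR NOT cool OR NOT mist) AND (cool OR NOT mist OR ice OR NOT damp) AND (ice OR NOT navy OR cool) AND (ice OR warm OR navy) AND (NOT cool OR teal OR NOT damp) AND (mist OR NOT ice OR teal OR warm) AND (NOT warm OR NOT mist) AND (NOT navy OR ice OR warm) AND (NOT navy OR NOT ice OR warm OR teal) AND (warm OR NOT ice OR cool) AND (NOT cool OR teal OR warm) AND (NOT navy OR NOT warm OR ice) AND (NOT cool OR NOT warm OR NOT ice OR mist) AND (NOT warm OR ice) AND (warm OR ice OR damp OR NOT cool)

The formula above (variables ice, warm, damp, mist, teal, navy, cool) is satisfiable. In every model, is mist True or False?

False

Suppose mist = true.
From the singleton clause (NOT cool), cool = false.
From the singleton clause (NOT warm), warm = false.
From the singleton clause (NOT ice), ice = false.
From the singleton clause (NOT teal), teal = false.
From the singleton clause (damp), damp = true.
But (NOT damp) is also a unit clause — contradiction.
So every satisfying assignment has mist = False.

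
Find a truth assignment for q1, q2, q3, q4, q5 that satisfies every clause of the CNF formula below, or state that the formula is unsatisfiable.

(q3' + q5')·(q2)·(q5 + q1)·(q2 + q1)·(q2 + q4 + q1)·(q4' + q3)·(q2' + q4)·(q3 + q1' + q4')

(q2) alone gives q2 = 1.
(q4) alone gives q4 = 1.
(q3) alone gives q3 = 1.
(q5') alone gives q5 = 0.
(q1) alone gives q1 = 1.
This assignment satisfies each clause.

q1 ↦ 1, q2 ↦ 1, q3 ↦ 1, q4 ↦ 1, q5 ↦ 0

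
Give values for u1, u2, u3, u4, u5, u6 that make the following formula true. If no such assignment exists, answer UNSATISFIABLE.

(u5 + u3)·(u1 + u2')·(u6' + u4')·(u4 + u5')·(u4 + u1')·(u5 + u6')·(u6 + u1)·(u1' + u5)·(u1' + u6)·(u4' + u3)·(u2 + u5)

UNSATISFIABLE

Case u5 = 1:
Unit clause (u4) forces u4 = 1.
Unit clause (u6') forces u6 = 0.
Unit clause (u1) forces u1 = 1.
That conflicts with the unit clause (u1').
Undo u5 and try u5 = 0.
Unit clause (u3) forces u3 = 1.
Unit clause (u6') forces u6 = 0.
Unit clause (u1) forces u1 = 1.
That conflicts with the unit clause (u1').
Neither u5 = 1 nor u5 = 0 works.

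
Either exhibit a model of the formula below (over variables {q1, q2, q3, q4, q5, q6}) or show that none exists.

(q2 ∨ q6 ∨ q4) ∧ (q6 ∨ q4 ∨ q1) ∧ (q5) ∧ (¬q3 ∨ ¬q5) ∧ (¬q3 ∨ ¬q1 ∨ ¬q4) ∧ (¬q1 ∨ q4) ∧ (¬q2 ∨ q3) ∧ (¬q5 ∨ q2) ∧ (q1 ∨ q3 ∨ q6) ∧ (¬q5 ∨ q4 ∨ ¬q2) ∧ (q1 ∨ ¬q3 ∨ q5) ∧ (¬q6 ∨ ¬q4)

(q5) alone gives q5 = True.
(¬q3) alone gives q3 = False.
(¬q2) alone gives q2 = False.
Now (q2) is unsatisfied and unit — conflict.

UNSATISFIABLE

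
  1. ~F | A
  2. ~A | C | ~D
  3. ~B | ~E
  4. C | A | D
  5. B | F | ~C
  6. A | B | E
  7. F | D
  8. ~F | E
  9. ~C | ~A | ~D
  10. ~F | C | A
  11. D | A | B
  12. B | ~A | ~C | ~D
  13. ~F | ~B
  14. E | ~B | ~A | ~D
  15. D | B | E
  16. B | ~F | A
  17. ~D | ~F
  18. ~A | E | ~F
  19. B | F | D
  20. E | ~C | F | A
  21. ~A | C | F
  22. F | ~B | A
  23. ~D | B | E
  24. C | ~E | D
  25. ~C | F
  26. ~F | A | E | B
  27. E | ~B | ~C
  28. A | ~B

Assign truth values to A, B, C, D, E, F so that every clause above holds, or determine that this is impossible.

A: 1, B: 0, C: 1, D: 0, E: 1, F: 1

Suppose F = 1.
The clause (A) is unit, so A = 1.
The clause (E) is unit, so E = 1.
The clause (~B) is unit, so B = 0.
The clause (~D) is unit, so D = 0.
The clause (C) is unit, so C = 1.
Every clause now holds.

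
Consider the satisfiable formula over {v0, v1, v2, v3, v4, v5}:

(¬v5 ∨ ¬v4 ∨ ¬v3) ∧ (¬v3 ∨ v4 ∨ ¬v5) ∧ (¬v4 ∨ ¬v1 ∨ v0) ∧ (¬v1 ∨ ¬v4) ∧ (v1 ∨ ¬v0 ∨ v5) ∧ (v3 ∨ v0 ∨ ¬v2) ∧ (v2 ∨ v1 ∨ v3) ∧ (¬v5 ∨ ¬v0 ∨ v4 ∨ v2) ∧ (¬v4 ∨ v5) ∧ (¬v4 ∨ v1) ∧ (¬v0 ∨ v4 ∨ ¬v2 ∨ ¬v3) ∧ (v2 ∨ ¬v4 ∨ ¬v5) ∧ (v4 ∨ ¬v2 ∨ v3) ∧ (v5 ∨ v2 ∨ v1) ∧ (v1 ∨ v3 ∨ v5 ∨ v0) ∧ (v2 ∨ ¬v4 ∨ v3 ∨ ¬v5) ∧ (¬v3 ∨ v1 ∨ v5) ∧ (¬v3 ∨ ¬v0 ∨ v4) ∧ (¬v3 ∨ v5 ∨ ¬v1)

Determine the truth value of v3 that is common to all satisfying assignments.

False

Suppose v3 = True.
Branch on v5: set v5 = False.
Unit clause (¬v4) forces v4 = False.
Unit clause (v1) forces v1 = True.
But (¬v1) is also a unit clause — contradiction.
Backtrack on v5: now try v5 = True.
Unit clause (¬v4) forces v4 = False.
But (v4) is also a unit clause — contradiction.
Both values of v5 lead to a conflict.
So every satisfying assignment has v3 = False.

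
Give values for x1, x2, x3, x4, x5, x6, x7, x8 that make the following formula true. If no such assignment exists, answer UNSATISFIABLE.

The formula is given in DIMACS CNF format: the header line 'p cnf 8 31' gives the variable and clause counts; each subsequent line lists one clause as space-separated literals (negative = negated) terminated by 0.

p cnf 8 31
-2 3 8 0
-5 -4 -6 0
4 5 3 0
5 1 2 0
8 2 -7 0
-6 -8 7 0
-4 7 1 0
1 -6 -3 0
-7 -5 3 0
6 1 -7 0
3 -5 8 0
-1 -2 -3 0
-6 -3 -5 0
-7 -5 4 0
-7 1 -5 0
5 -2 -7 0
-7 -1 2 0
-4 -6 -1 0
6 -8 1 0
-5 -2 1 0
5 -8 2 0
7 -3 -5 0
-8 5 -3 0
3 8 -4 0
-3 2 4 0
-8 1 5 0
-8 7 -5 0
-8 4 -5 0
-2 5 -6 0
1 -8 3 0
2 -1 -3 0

x1=True, x2=True, x3=False, x4=True, x5=False, x6=False, x7=False, x8=True

Suppose x2 = True.
Suppose x3 = False.
The clause (x8) is unit, so x8 = True.
The clause (x1) is unit, so x1 = True.
Suppose x4 = True.
The clause (¬x6) is unit, so x6 = False.
Suppose x7 = False.
The clause (¬x5) is unit, so x5 = False.
All clauses are satisfied.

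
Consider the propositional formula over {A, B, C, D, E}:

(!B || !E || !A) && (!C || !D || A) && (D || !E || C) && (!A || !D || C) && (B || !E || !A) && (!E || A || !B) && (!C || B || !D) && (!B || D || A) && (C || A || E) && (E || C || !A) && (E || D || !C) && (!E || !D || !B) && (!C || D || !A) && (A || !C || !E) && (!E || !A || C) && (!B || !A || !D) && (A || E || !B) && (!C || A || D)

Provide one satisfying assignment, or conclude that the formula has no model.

Branch on B: set B = false.
Branch on E: set E = true.
The clause (!A) is unit, so A = false.
The clause (!C) is unit, so C = false.
The clause (D) is unit, so D = true.
All clauses are satisfied.

A=false; B=false; C=false; D=true; E=true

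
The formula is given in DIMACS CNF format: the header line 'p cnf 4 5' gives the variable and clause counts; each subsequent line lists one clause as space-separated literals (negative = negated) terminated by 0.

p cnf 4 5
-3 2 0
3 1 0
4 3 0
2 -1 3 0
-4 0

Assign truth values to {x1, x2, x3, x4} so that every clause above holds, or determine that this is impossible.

(¬x4) alone gives x4 = False.
(x3) alone gives x3 = True.
(x2) alone gives x2 = True.
No clause remains; x1 is free.

x1 ↦ True, x2 ↦ True, x3 ↦ True, x4 ↦ False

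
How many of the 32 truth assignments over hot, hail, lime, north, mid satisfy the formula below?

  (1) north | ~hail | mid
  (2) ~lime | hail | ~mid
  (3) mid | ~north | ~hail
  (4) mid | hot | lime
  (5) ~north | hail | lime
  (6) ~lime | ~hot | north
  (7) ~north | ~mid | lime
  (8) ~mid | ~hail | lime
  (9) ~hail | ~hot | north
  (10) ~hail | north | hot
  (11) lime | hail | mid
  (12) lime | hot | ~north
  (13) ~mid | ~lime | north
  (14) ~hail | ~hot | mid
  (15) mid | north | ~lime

6

There are 2^5 = 32 truth assignments over (hot, hail, lime, north, mid).
Split on lime. With lime = 1, the clauses containing lime are satisfied and ~lime drops from the rest; 4 of the 2^4 = 16 assignments to the other variables satisfy what remains.
With lime = 0, by the same count on the reduced clause set, 2 assignments work.
(One model: hot=F, hail=F, lime=F, north=F, mid=T.)
Total: 4 + 2 = 6.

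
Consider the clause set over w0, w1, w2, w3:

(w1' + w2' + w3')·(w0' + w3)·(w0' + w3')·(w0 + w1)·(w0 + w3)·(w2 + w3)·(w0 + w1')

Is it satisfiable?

Branch on w0: set w0 = 0.
From the singleton clause (w1), w1 = 1.
That conflicts with the unit clause (w1').
That branch fails; take w0 = 1 instead.
From the singleton clause (w3), w3 = 1.
That conflicts with the unit clause (w3').
Either choice for w0 ends in contradiction.
No assignment satisfies every clause.

No, unsatisfiable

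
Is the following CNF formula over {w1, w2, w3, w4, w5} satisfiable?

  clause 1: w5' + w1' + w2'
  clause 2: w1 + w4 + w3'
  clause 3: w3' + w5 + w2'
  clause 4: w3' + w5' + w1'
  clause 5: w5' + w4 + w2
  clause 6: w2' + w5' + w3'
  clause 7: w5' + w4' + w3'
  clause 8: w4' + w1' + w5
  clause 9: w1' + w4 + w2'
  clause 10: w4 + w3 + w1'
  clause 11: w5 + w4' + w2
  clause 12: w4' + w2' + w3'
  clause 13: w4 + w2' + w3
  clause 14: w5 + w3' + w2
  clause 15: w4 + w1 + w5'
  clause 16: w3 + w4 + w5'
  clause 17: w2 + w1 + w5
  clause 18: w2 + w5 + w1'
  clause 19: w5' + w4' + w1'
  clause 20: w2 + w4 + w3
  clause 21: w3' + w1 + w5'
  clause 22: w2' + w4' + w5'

Yes, satisfiable

Case w5 = 0:
Case w3 = 0:
Case w4 = 1:
From the singleton clause (w1'), w1 = 0.
From the singleton clause (w2), w2 = 1.
Every clause now holds.
A satisfying assignment: w1 ↦ 0; w2 ↦ 1; w3 ↦ 0; w4 ↦ 1; w5 ↦ 0.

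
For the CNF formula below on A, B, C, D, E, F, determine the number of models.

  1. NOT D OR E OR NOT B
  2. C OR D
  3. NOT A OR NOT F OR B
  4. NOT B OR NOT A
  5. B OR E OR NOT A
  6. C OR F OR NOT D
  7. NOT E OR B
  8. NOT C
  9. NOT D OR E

There are 2^6 = 64 truth assignments over (A, B, C, D, E, F).
Split on F. With F = true, the clauses containing F are satisfied and NOT F drops from the rest; 1 of the 2^5 = 32 assignments to the other variables satisfy what remains.
With F = false, by the same count on the reduced clause set, 0 assignments work.
(One model: A=F, B=T, C=F, D=T, E=T, F=T.)
Total: 1 + 0 = 1.

1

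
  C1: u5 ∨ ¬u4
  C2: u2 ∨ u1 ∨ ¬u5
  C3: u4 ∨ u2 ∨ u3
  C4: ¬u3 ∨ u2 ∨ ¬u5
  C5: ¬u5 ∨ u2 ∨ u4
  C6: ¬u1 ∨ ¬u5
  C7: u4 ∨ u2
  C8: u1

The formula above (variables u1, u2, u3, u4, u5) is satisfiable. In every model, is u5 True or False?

Suppose u5 = True.
From the singleton clause (¬u1), u1 = False.
Now (u1) is unsatisfied and unit — conflict.
So every satisfying assignment has u5 = False.

False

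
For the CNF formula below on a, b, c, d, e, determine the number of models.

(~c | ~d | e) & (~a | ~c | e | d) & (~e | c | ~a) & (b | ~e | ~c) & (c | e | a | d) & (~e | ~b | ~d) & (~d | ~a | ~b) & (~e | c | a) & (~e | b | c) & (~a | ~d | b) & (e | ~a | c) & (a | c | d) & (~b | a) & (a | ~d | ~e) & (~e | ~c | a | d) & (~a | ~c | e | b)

There are 2^5 = 32 truth assignments over (a, b, c, d, e).
Split on c. With c = 1, the clauses containing c are satisfied and ~c drops from the rest; 2 of the 2^4 = 16 assignments to the other variables satisfy what remains.
With c = 0, by the same count on the reduced clause set, 1 assignment works.
Total: 2 + 1 = 3.

3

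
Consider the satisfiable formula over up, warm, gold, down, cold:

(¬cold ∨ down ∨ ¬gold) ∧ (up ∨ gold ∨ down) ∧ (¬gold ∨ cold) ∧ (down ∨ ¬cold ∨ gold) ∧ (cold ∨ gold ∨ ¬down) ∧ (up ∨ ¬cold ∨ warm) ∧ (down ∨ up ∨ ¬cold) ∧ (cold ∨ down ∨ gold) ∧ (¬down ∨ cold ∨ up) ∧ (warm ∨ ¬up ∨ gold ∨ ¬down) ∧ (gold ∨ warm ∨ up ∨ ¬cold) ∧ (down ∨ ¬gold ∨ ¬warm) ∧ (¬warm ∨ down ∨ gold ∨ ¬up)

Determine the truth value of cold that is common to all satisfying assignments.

Suppose cold = False.
From the singleton clause (¬gold), gold = False.
From the singleton clause (¬down), down = False.
That conflicts with the unit clause (down).
So every satisfying assignment has cold = True.

True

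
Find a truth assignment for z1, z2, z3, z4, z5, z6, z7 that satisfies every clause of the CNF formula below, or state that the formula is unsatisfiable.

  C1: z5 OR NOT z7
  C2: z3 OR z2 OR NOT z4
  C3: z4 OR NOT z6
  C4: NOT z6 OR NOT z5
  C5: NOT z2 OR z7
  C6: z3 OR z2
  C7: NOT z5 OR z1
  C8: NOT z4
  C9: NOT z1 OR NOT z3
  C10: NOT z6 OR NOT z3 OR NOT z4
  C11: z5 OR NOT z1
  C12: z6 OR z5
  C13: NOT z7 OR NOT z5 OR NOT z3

The clause (NOT z4) is unit, so z4 = false.
The clause (NOT z6) is unit, so z6 = false.
The clause (z5) is unit, so z5 = true.
The clause (z1) is unit, so z1 = true.
The clause (NOT z3) is unit, so z3 = false.
The clause (z2) is unit, so z2 = true.
The clause (z7) is unit, so z7 = true.
Every clause now holds.

z1 ↦ true,  z2 ↦ true,  z3 ↦ false,  z4 ↦ false,  z5 ↦ true,  z6 ↦ false,  z7 ↦ true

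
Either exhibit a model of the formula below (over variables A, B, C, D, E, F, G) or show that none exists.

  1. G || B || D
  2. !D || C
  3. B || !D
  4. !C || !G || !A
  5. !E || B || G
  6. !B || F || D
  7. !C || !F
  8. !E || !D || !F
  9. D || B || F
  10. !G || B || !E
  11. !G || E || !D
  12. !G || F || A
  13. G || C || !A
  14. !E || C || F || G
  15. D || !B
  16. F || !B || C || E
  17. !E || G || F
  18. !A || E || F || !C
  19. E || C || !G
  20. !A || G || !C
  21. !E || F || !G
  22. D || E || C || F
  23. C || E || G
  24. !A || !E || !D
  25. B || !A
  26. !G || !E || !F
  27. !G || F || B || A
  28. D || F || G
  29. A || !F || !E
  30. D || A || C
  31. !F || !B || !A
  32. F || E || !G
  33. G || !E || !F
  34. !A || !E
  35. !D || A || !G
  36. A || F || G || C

A: false, B: true, C: true, D: true, E: false, F: false, G: false

Try D = true.
Unit clause (C) forces C = true.
Unit clause (B) forces B = true.
Unit clause (!F) forces F = false.
Try G = false.
Unit clause (!E) forces E = false.
Unit clause (!A) forces A = false.
Every clause now holds.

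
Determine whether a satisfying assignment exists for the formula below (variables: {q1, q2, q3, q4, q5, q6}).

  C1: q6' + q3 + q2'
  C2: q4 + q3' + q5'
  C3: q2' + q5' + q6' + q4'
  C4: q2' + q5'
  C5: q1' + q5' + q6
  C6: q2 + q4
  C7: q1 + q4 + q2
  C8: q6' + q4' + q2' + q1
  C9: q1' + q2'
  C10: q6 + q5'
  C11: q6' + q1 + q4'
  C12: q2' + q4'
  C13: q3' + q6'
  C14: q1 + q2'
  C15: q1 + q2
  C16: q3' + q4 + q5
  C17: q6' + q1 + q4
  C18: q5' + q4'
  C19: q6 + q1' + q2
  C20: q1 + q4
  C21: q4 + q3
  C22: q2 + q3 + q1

Suppose q2 = 0.
The clause (q4) is unit, so q4 = 1.
The clause (q1) is unit, so q1 = 1.
The clause (q5') is unit, so q5 = 0.
The clause (q6) is unit, so q6 = 1.
The clause (q3') is unit, so q3 = 0.
This assignment satisfies each clause.
A satisfying assignment: q1: 1,  q2: 0,  q3: 0,  q4: 1,  q5: 0,  q6: 1.

Yes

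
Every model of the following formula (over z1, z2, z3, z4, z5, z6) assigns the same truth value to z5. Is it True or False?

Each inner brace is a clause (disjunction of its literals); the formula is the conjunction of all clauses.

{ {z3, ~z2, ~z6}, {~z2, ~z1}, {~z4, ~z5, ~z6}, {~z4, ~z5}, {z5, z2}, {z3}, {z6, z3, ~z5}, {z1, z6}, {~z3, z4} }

False

Suppose z5 = 1.
Unit clause (~z4) forces z4 = 0.
Unit clause (z3) forces z3 = 1.
But (~z3) is also a unit clause — contradiction.
So every satisfying assignment has z5 = False.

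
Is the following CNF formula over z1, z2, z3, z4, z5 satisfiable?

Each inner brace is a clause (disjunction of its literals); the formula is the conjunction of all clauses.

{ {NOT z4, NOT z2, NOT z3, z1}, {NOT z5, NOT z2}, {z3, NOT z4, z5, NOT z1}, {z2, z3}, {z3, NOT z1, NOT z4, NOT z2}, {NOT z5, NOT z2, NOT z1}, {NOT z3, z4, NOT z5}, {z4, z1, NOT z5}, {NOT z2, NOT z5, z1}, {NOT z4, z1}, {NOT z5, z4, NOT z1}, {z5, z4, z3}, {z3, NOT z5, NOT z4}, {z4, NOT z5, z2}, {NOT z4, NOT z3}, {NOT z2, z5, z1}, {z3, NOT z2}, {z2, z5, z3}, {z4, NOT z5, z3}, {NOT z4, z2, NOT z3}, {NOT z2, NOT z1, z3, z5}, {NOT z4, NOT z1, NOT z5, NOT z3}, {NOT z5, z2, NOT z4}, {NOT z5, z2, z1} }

Yes, satisfiable

Try z5 = false.
Try z2 = false.
From the singleton clause (z3), z3 = true.
From the singleton clause (NOT z4), z4 = false.
No clause remains; z1 is free.
A satisfying assignment: z1: false; z2: false; z3: true; z4: false; z5: false.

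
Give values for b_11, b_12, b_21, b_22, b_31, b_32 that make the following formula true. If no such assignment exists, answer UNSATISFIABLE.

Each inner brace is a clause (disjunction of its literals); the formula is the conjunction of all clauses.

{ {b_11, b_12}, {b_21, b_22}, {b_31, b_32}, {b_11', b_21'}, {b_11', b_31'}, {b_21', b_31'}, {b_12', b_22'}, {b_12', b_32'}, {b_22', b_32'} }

Suppose b_11 = 1.
(b_21') alone gives b_21 = 0.
(b_22) alone gives b_22 = 1.
(b_31') alone gives b_31 = 0.
(b_32) alone gives b_32 = 1.
But (b_32') is also a unit clause — contradiction.
That branch fails; take b_11 = 0 instead.
(b_12) alone gives b_12 = 1.
(b_22') alone gives b_22 = 0.
(b_21) alone gives b_21 = 1.
(b_31') alone gives b_31 = 0.
(b_32) alone gives b_32 = 1.
But (b_32') is also a unit clause — contradiction.
Neither b_11 = 1 nor b_11 = 0 works.

UNSATISFIABLE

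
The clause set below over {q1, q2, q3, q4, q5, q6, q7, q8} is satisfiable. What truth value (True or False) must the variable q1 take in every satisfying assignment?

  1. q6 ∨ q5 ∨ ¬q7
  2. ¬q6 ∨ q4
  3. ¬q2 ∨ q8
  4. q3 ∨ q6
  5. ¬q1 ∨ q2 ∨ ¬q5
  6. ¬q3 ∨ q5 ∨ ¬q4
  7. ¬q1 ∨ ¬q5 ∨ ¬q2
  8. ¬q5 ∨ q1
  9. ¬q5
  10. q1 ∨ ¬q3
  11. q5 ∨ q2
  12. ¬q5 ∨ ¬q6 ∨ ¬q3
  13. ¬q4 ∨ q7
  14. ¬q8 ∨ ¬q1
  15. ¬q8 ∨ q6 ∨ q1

Suppose q1 = True.
(¬q5) alone gives q5 = False.
(q2) alone gives q2 = True.
(q8) alone gives q8 = True.
Now (¬q8) is unsatisfied and unit — conflict.
So every satisfying assignment has q1 = False.

False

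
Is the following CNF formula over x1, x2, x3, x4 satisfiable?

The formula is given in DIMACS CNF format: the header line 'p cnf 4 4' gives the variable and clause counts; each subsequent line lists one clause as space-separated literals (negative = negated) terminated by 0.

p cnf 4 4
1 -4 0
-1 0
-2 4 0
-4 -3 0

Yes

Unit clause (¬x1) forces x1 = False.
Unit clause (¬x4) forces x4 = False.
Unit clause (¬x2) forces x2 = False.
All clauses hold; x3 can take either value.
A satisfying assignment: x1=False, x2=False, x3=False, x4=False.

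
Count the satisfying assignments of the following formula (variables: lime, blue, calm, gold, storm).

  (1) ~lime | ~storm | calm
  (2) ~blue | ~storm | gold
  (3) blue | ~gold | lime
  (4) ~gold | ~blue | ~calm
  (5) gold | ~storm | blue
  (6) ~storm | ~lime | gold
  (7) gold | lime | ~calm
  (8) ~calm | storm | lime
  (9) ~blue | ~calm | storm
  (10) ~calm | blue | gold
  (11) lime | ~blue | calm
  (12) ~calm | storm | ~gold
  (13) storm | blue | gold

4

There are 2^5 = 32 truth assignments over (lime, blue, calm, gold, storm).
Split on lime. With lime = 1, the clauses containing lime are satisfied and ~lime drops from the rest; 4 of the 2^4 = 16 assignments to the other variables satisfy what remains.
With lime = 0, by the same count on the reduced clause set, 0 assignments work.
(One model: lime=T, blue=F, calm=F, gold=T, storm=F.)
Total: 4 + 0 = 4.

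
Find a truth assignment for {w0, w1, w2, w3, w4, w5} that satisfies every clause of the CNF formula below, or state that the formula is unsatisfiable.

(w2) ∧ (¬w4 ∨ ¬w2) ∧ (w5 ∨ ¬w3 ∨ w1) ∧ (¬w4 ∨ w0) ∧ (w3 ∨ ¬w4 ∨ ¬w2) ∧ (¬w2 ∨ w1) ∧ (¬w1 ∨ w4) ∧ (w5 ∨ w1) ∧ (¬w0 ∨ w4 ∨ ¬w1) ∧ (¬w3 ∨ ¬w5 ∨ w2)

The clause (w2) is unit, so w2 = True.
The clause (¬w4) is unit, so w4 = False.
The clause (w1) is unit, so w1 = True.
That conflicts with the unit clause (¬w1).

UNSATISFIABLE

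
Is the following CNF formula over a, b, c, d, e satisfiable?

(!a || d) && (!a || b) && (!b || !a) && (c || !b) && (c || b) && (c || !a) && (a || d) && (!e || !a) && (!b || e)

Try a = false.
(d) alone gives d = true.
Try c = true.
Try b = true.
(e) alone gives e = true.
This assignment satisfies each clause.
A satisfying assignment: a=false; b=true; c=true; d=true; e=true.

Satisfiable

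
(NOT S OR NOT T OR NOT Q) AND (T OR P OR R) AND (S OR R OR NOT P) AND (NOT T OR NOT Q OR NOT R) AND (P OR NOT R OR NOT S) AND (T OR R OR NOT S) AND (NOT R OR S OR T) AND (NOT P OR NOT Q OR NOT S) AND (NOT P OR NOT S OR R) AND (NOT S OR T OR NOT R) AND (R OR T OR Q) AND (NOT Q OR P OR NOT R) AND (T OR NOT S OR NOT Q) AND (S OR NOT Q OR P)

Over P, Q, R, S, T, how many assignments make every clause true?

5

There are 2^5 = 32 truth assignments over (P, Q, R, S, T).
Split on R. With R = true, the clauses containing R are satisfied and NOT R drops from the rest; 3 of the 2^4 = 16 assignments to the other variables satisfy what remains.
With R = false, by the same count on the reduced clause set, 2 assignments work.
(One model: P=F, Q=F, R=F, S=F, T=T.)
Total: 3 + 2 = 5.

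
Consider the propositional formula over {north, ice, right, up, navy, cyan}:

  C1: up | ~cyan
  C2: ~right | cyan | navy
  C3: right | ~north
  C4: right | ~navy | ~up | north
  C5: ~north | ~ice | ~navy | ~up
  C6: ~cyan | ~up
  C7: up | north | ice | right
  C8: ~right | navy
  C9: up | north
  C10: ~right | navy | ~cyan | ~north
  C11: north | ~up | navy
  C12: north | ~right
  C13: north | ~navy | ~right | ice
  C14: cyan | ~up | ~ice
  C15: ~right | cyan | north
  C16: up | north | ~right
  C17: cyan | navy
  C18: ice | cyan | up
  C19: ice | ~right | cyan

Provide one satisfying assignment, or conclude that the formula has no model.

north ↦ 1, ice ↦ 1, right ↦ 1, up ↦ 0, navy ↦ 1, cyan ↦ 0

Suppose up = 0.
(~cyan) alone gives cyan = 0.
(north) alone gives north = 1.
(right) alone gives right = 1.
(navy) alone gives navy = 1.
(ice) alone gives ice = 1.
This assignment satisfies each clause.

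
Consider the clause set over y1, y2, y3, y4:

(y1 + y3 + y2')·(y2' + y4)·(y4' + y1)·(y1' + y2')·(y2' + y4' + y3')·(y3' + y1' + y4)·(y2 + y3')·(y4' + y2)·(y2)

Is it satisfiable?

Unsatisfiable

The clause (y2) is unit, so y2 = 1.
The clause (y4) is unit, so y4 = 1.
The clause (y1) is unit, so y1 = 1.
That conflicts with the unit clause (y1').
No assignment satisfies every clause.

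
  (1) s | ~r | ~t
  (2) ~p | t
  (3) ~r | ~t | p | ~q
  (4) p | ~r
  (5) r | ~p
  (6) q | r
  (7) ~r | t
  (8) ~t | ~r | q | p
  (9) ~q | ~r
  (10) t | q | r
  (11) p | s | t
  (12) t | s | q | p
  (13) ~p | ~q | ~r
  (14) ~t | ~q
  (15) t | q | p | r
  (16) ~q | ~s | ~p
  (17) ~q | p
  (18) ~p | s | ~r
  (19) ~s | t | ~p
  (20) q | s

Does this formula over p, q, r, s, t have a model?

Try p = 1.
From the singleton clause (t), t = 1.
From the singleton clause (r), r = 1.
From the singleton clause (s), s = 1.
From the singleton clause (~q), q = 0.
Every clause now holds.
A satisfying assignment: p=1, q=0, r=1, s=1, t=1.

Yes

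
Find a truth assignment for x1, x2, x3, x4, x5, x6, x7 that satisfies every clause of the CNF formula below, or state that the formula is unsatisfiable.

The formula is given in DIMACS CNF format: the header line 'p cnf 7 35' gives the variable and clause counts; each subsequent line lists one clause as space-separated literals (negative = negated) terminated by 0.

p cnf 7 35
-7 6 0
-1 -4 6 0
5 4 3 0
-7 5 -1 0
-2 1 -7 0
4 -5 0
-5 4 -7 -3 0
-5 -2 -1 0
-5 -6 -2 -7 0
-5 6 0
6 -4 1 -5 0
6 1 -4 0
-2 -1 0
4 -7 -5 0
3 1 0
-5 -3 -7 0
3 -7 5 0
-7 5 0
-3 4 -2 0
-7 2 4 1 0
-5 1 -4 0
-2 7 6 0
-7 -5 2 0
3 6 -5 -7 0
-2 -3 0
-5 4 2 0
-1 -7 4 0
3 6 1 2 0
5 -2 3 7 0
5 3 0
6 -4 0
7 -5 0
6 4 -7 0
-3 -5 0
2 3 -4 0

x1: True,  x2: False,  x3: True,  x4: True,  x5: False,  x6: True,  x7: False

Try x7 = False.
Unit clause (¬x5) forces x5 = False.
Unit clause (x3) forces x3 = True.
Unit clause (¬x2) forces x2 = False.
Try x6 = True.
No clause remains; x1, x4 are free.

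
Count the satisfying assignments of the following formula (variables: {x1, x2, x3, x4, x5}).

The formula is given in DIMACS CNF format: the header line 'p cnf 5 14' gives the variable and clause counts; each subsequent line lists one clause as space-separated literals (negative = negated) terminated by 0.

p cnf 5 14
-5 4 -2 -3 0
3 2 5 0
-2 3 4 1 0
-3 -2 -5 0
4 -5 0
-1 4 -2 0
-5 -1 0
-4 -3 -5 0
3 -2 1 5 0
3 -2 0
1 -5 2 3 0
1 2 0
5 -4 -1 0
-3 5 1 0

There are 2^5 = 32 truth assignments over (x1, x2, x3, x4, x5).
Split on x4. With x4 = True, the clauses containing x4 are satisfied and ¬x4 drops from the rest; 0 of the 2^4 = 16 assignments to the other variables satisfy what remains.
With x4 = False, by the same count on the reduced clause set, 1 assignment works.
(One model: x1=T, x2=F, x3=T, x4=F, x5=F.)
Total: 0 + 1 = 1.

1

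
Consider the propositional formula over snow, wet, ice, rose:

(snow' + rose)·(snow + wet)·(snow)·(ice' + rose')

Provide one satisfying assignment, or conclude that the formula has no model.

(snow) alone gives snow = 1.
(rose) alone gives rose = 1.
(ice') alone gives ice = 0.
All clauses hold; wet can take either value.

snow ↦ 1; wet ↦ 1; ice ↦ 0; rose ↦ 1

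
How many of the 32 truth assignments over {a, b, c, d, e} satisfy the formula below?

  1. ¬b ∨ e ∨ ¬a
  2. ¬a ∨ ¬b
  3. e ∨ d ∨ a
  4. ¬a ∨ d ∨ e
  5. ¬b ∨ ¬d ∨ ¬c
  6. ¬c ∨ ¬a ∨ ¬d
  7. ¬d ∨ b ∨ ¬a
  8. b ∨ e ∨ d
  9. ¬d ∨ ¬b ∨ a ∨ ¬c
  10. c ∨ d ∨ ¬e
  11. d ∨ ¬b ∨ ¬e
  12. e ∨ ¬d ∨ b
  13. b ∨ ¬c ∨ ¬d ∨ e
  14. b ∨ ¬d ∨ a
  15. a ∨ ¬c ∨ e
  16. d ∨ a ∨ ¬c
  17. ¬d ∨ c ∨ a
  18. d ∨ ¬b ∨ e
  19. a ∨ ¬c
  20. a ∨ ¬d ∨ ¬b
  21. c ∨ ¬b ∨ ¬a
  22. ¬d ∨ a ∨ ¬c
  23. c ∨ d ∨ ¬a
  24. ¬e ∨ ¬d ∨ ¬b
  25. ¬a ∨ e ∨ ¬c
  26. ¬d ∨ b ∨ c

1

There are 2^5 = 32 truth assignments over (a, b, c, d, e).
Split on b. With b = True, the clauses containing b are satisfied and ¬b drops from the rest; 0 of the 2^4 = 16 assignments to the other variables satisfy what remains.
With b = False, by the same count on the reduced clause set, 1 assignment works.
(One model: a=T, b=F, c=T, d=F, e=T.)
Total: 0 + 1 = 1.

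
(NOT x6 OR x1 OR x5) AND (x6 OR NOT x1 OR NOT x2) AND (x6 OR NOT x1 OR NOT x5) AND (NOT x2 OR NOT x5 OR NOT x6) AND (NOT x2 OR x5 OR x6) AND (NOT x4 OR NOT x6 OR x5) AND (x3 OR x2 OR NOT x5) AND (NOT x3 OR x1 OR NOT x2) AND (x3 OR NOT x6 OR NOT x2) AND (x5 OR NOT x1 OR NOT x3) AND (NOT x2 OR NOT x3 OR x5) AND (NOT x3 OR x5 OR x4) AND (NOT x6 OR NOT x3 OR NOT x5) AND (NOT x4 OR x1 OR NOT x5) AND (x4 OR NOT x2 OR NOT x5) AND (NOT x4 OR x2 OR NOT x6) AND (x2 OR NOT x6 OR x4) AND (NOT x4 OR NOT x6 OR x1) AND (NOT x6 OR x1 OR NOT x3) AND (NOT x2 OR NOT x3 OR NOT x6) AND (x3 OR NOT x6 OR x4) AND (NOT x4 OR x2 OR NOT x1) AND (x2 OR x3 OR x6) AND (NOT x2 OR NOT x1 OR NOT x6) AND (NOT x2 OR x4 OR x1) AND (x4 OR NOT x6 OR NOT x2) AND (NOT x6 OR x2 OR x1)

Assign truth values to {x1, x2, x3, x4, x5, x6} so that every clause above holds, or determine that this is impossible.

x1: false, x2: false, x3: true, x4: false, x5: true, x6: false

Suppose x6 = false.
Suppose x1 = false.
Suppose x2 = false.
Unit clause (x3) forces x3 = true.
Suppose x5 = true.
Unit clause (NOT x4) forces x4 = false.
All clauses are satisfied.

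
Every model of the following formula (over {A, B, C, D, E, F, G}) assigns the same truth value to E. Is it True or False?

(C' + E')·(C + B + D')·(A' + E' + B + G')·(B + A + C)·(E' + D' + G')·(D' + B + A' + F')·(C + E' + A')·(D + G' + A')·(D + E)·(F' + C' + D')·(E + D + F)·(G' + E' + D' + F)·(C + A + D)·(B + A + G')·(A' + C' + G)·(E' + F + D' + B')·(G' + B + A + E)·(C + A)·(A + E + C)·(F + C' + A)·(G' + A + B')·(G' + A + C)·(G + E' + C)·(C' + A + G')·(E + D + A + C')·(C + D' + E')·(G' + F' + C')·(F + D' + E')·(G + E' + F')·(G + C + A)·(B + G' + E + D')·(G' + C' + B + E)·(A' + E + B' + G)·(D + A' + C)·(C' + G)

Suppose E = 1.
The clause (C') is unit, so C = 0.
The clause (A') is unit, so A = 0.
Now (A) is unsatisfied and unit — conflict.
So every satisfying assignment has E = False.

False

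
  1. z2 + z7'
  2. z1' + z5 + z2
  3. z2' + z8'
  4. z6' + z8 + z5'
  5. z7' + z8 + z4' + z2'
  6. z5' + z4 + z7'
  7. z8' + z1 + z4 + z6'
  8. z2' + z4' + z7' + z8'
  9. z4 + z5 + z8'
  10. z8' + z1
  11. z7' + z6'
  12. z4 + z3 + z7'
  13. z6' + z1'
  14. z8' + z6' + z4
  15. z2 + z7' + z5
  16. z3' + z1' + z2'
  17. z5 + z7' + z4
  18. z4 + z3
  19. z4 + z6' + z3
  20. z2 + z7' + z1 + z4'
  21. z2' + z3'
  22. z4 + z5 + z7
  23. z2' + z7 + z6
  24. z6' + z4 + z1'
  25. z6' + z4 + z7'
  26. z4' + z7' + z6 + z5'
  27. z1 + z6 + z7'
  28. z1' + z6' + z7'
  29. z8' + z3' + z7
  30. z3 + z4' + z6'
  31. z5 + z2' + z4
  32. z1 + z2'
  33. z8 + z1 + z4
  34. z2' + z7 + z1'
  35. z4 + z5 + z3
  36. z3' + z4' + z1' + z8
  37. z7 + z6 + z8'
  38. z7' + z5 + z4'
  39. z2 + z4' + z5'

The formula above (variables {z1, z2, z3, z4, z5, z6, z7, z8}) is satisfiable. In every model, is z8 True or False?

Suppose z8 = 1.
From the singleton clause (z2'), z2 = 0.
From the singleton clause (z7'), z7 = 0.
From the singleton clause (z1), z1 = 1.
From the singleton clause (z5), z5 = 1.
From the singleton clause (z6'), z6 = 0.
That conflicts with the unit clause (z6).
So every satisfying assignment has z8 = False.

False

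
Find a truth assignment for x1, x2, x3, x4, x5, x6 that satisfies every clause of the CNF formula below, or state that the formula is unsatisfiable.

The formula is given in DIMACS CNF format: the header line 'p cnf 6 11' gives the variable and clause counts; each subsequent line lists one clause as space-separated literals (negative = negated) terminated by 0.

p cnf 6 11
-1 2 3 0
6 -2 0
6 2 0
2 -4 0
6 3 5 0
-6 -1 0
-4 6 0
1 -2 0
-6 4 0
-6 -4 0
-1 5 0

Branch on x6: set x6 = True.
From the singleton clause (¬x1), x1 = False.
From the singleton clause (¬x2), x2 = False.
From the singleton clause (¬x4), x4 = False.
That conflicts with the unit clause (x4).
Backtrack on x6: now try x6 = False.
From the singleton clause (¬x2), x2 = False.
That conflicts with the unit clause (x2).
Neither x6 = True nor x6 = False works.

UNSATISFIABLE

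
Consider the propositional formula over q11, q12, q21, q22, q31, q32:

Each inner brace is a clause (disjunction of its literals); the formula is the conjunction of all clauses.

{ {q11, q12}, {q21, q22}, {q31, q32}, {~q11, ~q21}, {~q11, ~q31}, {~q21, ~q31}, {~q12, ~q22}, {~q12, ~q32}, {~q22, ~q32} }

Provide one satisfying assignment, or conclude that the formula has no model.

Branch on q11: set q11 = 1.
(~q21) alone gives q21 = 0.
(q22) alone gives q22 = 1.
(~q31) alone gives q31 = 0.
(q32) alone gives q32 = 1.
That conflicts with the unit clause (~q32).
Undo q11 and try q11 = 0.
(q12) alone gives q12 = 1.
(~q22) alone gives q22 = 0.
(q21) alone gives q21 = 1.
(~q31) alone gives q31 = 0.
(q32) alone gives q32 = 1.
That conflicts with the unit clause (~q32).
Both values of q11 lead to a conflict.

UNSATISFIABLE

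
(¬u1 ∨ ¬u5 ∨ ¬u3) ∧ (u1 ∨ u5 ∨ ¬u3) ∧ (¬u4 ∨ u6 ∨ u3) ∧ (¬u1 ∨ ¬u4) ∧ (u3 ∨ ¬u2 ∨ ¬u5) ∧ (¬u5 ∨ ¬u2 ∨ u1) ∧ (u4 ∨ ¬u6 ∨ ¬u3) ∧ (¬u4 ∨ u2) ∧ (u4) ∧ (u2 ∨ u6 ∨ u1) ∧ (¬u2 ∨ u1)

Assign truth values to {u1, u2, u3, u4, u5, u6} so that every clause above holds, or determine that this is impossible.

UNSATISFIABLE

From the singleton clause (u4), u4 = True.
From the singleton clause (¬u1), u1 = False.
From the singleton clause (u2), u2 = True.
Now (¬u2) is unsatisfied and unit — conflict.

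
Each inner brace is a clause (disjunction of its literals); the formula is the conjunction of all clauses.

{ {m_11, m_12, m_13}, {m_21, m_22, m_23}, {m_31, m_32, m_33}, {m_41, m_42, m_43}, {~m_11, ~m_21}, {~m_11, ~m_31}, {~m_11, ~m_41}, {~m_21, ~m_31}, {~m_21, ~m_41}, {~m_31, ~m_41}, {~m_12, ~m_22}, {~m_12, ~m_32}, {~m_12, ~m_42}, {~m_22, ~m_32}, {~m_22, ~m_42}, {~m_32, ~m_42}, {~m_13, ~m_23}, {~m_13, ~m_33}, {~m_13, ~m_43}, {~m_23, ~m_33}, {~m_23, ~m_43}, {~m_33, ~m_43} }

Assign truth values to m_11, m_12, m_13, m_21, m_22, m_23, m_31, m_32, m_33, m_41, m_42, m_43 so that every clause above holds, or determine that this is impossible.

Case m_11 = 0:
Case m_12 = 1:
From the singleton clause (~m_22), m_22 = 0.
From the singleton clause (~m_32), m_32 = 0.
From the singleton clause (~m_42), m_42 = 0.
Case m_21 = 1:
From the singleton clause (~m_31), m_31 = 0.
From the singleton clause (m_33), m_33 = 1.
From the singleton clause (~m_41), m_41 = 0.
From the singleton clause (m_43), m_43 = 1.
That conflicts with the unit clause (~m_43).
So m_21 must be the other value — set m_21 = 0.
From the singleton clause (m_23), m_23 = 1.
From the singleton clause (~m_13), m_13 = 0.
From the singleton clause (~m_33), m_33 = 0.
From the singleton clause (m_31), m_31 = 1.
From the singleton clause (~m_41), m_41 = 0.
From the singleton clause (m_43), m_43 = 1.
That conflicts with the unit clause (~m_43).
Both values of m_21 lead to a conflict.
So m_12 must be the other value — set m_12 = 0.
From the singleton clause (m_13), m_13 = 1.
From the singleton clause (~m_23), m_23 = 0.
From the singleton clause (~m_33), m_33 = 0.
From the singleton clause (~m_43), m_43 = 0.
Case m_21 = 1:
From the singleton clause (~m_31), m_31 = 0.
From the singleton clause (m_32), m_32 = 1.
From the singleton clause (~m_41), m_41 = 0.
From the singleton clause (m_42), m_42 = 1.
That conflicts with the unit clause (~m_42).
So m_21 must be the other value — set m_21 = 0.
From the singleton clause (m_22), m_22 = 1.
From the singleton clause (~m_32), m_32 = 0.
From the singleton clause (m_31), m_31 = 1.
From the singleton clause (~m_41), m_41 = 0.
From the singleton clause (m_42), m_42 = 1.
That conflicts with the unit clause (~m_42).
Both values of m_21 lead to a conflict.
Both values of m_12 lead to a conflict.
So m_11 must be the other value — set m_11 = 1.
From the singleton clause (~m_21), m_21 = 0.
From the singleton clause (~m_31), m_31 = 0.
From the singleton clause (~m_41), m_41 = 0.
Case m_22 = 1:
From the singleton clause (~m_12), m_12 = 0.
From the singleton clause (~m_32), m_32 = 0.
From the singleton clause (m_33), m_33 = 1.
From the singleton clause (~m_42), m_42 = 0.
From the singleton clause (m_43), m_43 = 1.
That conflicts with the unit clause (~m_43).
So m_22 must be the other value — set m_22 = 0.
From the singleton clause (m_23), m_23 = 1.
From the singleton clause (~m_13), m_13 = 0.
From the singleton clause (~m_33), m_33 = 0.
From the singleton clause (m_32), m_32 = 1.
From the singleton clause (~m_12), m_12 = 0.
From the singleton clause (~m_42), m_42 = 0.
From the singleton clause (m_43), m_43 = 1.
That conflicts with the unit clause (~m_43).
Both values of m_22 lead to a conflict.
Both values of m_11 lead to a conflict.

UNSATISFIABLE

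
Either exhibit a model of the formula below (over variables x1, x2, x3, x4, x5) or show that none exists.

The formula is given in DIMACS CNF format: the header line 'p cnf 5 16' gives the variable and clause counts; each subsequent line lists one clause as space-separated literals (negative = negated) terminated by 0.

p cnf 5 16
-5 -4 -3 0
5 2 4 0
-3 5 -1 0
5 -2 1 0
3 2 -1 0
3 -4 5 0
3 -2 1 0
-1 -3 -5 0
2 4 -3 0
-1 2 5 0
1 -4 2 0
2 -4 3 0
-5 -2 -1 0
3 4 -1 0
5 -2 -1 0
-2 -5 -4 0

Try x5 = True.
Try x4 = False.
Try x1 = False.
Try x3 = False.
The clause (¬x2) is unit, so x2 = False.
This assignment satisfies each clause.

x1=False,  x2=False,  x3=False,  x4=False,  x5=True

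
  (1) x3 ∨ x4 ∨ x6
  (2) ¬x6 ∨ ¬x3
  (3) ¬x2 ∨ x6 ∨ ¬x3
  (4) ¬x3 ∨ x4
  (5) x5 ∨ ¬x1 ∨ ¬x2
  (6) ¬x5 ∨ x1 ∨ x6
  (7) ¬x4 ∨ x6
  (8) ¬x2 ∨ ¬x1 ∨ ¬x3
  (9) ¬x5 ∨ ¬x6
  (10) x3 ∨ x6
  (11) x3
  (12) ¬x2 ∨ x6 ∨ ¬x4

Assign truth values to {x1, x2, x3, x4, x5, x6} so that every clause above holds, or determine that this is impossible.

UNSATISFIABLE

From the singleton clause (x3), x3 = True.
From the singleton clause (¬x6), x6 = False.
From the singleton clause (¬x2), x2 = False.
From the singleton clause (x4), x4 = True.
That conflicts with the unit clause (¬x4).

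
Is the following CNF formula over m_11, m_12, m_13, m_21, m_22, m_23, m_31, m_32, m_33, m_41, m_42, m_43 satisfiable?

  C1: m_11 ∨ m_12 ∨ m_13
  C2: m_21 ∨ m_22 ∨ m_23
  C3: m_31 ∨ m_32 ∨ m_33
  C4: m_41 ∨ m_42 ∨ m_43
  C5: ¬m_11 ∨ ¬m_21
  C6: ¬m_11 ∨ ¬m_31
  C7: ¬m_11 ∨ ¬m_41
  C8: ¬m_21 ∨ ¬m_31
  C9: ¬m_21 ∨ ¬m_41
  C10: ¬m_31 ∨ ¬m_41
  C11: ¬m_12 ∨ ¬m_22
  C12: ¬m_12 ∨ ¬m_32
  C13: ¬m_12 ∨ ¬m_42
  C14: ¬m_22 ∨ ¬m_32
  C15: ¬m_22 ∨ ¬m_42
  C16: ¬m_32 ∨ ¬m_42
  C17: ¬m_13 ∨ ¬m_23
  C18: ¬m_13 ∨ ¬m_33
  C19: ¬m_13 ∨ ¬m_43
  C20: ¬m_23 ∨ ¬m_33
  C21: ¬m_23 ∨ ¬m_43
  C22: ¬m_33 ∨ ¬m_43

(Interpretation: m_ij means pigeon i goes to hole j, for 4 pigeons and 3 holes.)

No

Case m_11 = False:
Case m_12 = True:
From the singleton clause (¬m_22), m_22 = False.
From the singleton clause (¬m_32), m_32 = False.
From the singleton clause (¬m_42), m_42 = False.
Case m_21 = True:
From the singleton clause (¬m_31), m_31 = False.
From the singleton clause (m_33), m_33 = True.
From the singleton clause (¬m_41), m_41 = False.
From the singleton clause (m_43), m_43 = True.
Now (¬m_43) is unsatisfied and unit — conflict.
That branch fails; take m_21 = False instead.
From the singleton clause (m_23), m_23 = True.
From the singleton clause (¬m_13), m_13 = False.
From the singleton clause (¬m_33), m_33 = False.
From the singleton clause (m_31), m_31 = True.
From the singleton clause (¬m_41), m_41 = False.
From the singleton clause (m_43), m_43 = True.
Now (¬m_43) is unsatisfied and unit — conflict.
Both values of m_21 lead to a conflict.
That branch fails; take m_12 = False instead.
From the singleton clause (m_13), m_13 = True.
From the singleton clause (¬m_23), m_23 = False.
From the singleton clause (¬m_33), m_33 = False.
From the singleton clause (¬m_43), m_43 = False.
Case m_21 = True:
From the singleton clause (¬m_31), m_31 = False.
From the singleton clause (m_32), m_32 = True.
From the singleton clause (¬m_41), m_41 = False.
From the singleton clause (m_42), m_42 = True.
Now (¬m_42) is unsatisfied and unit — conflict.
That branch fails; take m_21 = False instead.
From the singleton clause (m_22), m_22 = True.
From the singleton clause (¬m_32), m_32 = False.
From the singleton clause (m_31), m_31 = True.
From the singleton clause (¬m_41), m_41 = False.
From the singleton clause (m_42), m_42 = True.
Now (¬m_42) is unsatisfied and unit — conflict.
Both values of m_21 lead to a conflict.
Both values of m_12 lead to a conflict.
That branch fails; take m_11 = True instead.
From the singleton clause (¬m_21), m_21 = False.
From the singleton clause (¬m_31), m_31 = False.
From the singleton clause (¬m_41), m_41 = False.
Case m_22 = True:
From the singleton clause (¬m_12), m_12 = False.
From the singleton clause (¬m_32), m_32 = False.
From the singleton clause (m_33), m_33 = True.
From the singleton clause (¬m_42), m_42 = False.
From the singleton clause (m_43), m_43 = True.
Now (¬m_43) is unsatisfied and unit — conflict.
That branch fails; take m_22 = False instead.
From the singleton clause (m_23), m_23 = True.
From the singleton clause (¬m_13), m_13 = False.
From the singleton clause (¬m_33), m_33 = False.
From the singleton clause (m_32), m_32 = True.
From the singleton clause (¬m_12), m_12 = False.
From the singleton clause (¬m_42), m_42 = False.
From the singleton clause (m_43), m_43 = True.
Now (¬m_43) is unsatisfied and unit — conflict.
Both values of m_22 lead to a conflict.
Both values of m_11 lead to a conflict.
No assignment satisfies every clause.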